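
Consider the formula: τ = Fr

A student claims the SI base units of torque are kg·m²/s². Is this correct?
Units of each symbol in τ = Fr:
  F (force): kg·m/s²
  r (lever arm): m

Multiplying the contributions: [kg·m/s²] · [m]
Adding exponents of each base unit: kg: 1, m: 2, s: -2
SI base units of torque: kg·m²/s²

The claimed units kg·m²/s² match the derived units, so the claim is correct.

Answer: Yes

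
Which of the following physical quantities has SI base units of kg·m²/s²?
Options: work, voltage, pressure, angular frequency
Checking the SI base units of each option:
  work (W = Fd): kg·m²/s²  ✓ matches
  voltage (V = IR): kg·m²/(s³·A)  ✗
  pressure (P = F/A): kg/(m·s²)  ✗
  angular frequency (ω = 2πf): 1/s  ✗

Only work has units kg·m²/s².

Answer: work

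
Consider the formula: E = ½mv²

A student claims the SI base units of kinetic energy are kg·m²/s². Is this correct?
Units of each symbol in E = ½mv²:
  m (mass): kg
  v (speed): m/s  → to the power 2, contributes m²/s²
  The factor ½ is dimensionless.

Multiplying the contributions: [kg] · [m²/s²]
Adding exponents of each base unit: kg: 1, m: 2, s: -2
SI base units of kinetic energy: kg·m²/s²

The claimed units kg·m²/s² match the derived units, so the claim is correct.

Answer: Yes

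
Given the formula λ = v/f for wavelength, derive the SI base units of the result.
Units of each symbol in λ = v/f:
  v (wave speed): m/s
  f (frequency): 1/s  → in the denominator, contributes s

Multiplying the contributions: [m/s] · [s]
Adding exponents of each base unit: m: 1
SI base units of wavelength: m

Answer: m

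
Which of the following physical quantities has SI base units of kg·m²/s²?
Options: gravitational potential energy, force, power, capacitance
Checking the SI base units of each option:
  gravitational potential energy (U = -GMm/r): kg·m²/s²  ✓ matches
  force (F = ma): kg·m/s²  ✗
  power (P = W/t): kg·m²/s³  ✗
  capacitance (C = Q/V): s⁴·A²/(kg·m²)  ✗

Only gravitational potential energy has units kg·m²/s².

Answer: gravitational potential energy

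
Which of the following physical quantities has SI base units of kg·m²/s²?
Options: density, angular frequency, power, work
Checking the SI base units of each option:
  density (ρ = m/V): kg/m³  ✗
  angular frequency (ω = 2πf): 1/s  ✗
  power (P = W/t): kg·m²/s³  ✗
  work (W = Fd): kg·m²/s²  ✓ matches

Only work has units kg·m²/s².

Answer: work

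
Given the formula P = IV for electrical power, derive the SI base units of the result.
Units of each symbol in P = IV:
  I (current): A
  V (voltage, in volts): kg·m²/(s³·A)

Multiplying the contributions: [A] · [kg·m²/(s³·A)]
Adding exponents of each base unit: kg: 1, m: 2, s: -3
SI base units of electrical power: kg·m²/s³

Answer: kg·m²/s³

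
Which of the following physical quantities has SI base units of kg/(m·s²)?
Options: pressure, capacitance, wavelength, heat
Checking the SI base units of each option:
  pressure (P = F/A): kg/(m·s²)  ✓ matches
  capacitance (C = Q/V): s⁴·A²/(kg·m²)  ✗
  wavelength (λ = v/f): m  ✗
  heat (Q = mcΔT): kg·m²/s²  ✗

Only pressure has units kg/(m·s²).

Answer: pressure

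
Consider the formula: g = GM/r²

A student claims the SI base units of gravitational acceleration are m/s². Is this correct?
Units of each symbol in g = GM/r²:
  G (gravitational constant): m³/(kg·s²)
  M (mass): kg
  r (distance): m  → to the power 2 in the denominator, contributes 1/m²

Multiplying the contributions: [m³/(kg·s²)] · [kg] · [1/m²]
Adding exponents of each base unit: m: 1, s: -2
SI base units of gravitational acceleration: m/s²

The claimed units m/s² match the derived units, so the claim is correct.

Answer: Yes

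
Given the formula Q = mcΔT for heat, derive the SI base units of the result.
Units of each symbol in Q = mcΔT:
  m (mass): kg
  c (specific heat capacity, in J/(kg·K)): m²/(s²·K)
  ΔT (temperature change): K

Multiplying the contributions: [kg] · [m²/(s²·K)] · [K]
Adding exponents of each base unit: kg: 1, m: 2, s: -2
SI base units of heat: kg·m²/s²

Answer: kg·m²/s²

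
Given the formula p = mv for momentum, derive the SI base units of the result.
Units of each symbol in p = mv:
  m (mass): kg
  v (velocity): m/s

Multiplying the contributions: [kg] · [m/s]
Adding exponents of each base unit: kg: 1, m: 1, s: -1
SI base units of momentum: kg·m/s

Answer: kg·m/s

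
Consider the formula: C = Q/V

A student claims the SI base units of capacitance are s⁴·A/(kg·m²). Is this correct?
Units of each symbol in C = Q/V:
  Q (charge, in coulombs): s·A
  V (voltage, in volts): kg·m²/(s³·A)  → in the denominator, contributes s³·A/(kg·m²)

Multiplying the contributions: [s·A] · [s³·A/(kg·m²)]
Adding exponents of each base unit: kg: -1, m: -2, s: 4, A: 2
SI base units of capacitance: s⁴·A²/(kg·m²)

The claimed units s⁴·A/(kg·m²) (exponents kg: -1, m: -2, s: 4, A: 1) do not match the derived units s⁴·A²/(kg·m²) (exponents kg: -1, m: -2, s: 4, A: 2), so the claim is incorrect.

Answer: No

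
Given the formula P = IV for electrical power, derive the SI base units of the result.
Units of each symbol in P = IV:
  I (current): A
  V (voltage, in volts): kg·m²/(s³·A)

Multiplying the contributions: [A] · [kg·m²/(s³·A)]
Adding exponents of each base unit: kg: 1, m: 2, s: -3
SI base units of electrical power: kg·m²/s³

Answer: kg·m²/s³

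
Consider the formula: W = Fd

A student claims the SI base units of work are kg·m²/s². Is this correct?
Units of each symbol in W = Fd:
  F (force): kg·m/s²
  d (displacement): m

Multiplying the contributions: [kg·m/s²] · [m]
Adding exponents of each base unit: kg: 1, m: 2, s: -2
SI base units of work: kg·m²/s²

The claimed units kg·m²/s² match the derived units, so the claim is correct.

Answer: Yes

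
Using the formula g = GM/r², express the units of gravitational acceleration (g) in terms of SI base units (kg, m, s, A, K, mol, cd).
Units of each symbol in g = GM/r²:
  G (gravitational constant): m³/(kg·s²)
  M (mass): kg
  r (distance): m  → to the power 2 in the denominator, contributes 1/m²

Multiplying the contributions: [m³/(kg·s²)] · [kg] · [1/m²]
Adding exponents of each base unit: m: 1, s: -2
SI base units of gravitational acceleration: m/s²

Answer: m/s²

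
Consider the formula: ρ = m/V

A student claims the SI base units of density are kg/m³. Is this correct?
Units of each symbol in ρ = m/V:
  m (mass): kg
  V (volume): m³  → in the denominator, contributes 1/m³

Multiplying the contributions: [kg] · [1/m³]
Adding exponents of each base unit: kg: 1, m: -3
SI base units of density: kg/m³

The claimed units kg/m³ match the derived units, so the claim is correct.

Answer: Yes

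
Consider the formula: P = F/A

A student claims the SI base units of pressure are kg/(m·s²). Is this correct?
Units of each symbol in P = F/A:
  F (force): kg·m/s²
  A (area): m²  → in the denominator, contributes 1/m²

Multiplying the contributions: [kg·m/s²] · [1/m²]
Adding exponents of each base unit: kg: 1, m: -1, s: -2
SI base units of pressure: kg/(m·s²)

The claimed units kg/(m·s²) match the derived units, so the claim is correct.

Answer: Yes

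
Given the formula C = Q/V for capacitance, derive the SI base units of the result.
Units of each symbol in C = Q/V:
  Q (charge, in coulombs): s·A
  V (voltage, in volts): kg·m²/(s³·A)  → in the denominator, contributes s³·A/(kg·m²)

Multiplying the contributions: [s·A] · [s³·A/(kg·m²)]
Adding exponents of each base unit: kg: -1, m: -2, s: 4, A: 2
SI base units of capacitance: s⁴·A²/(kg·m²)

Answer: s⁴·A²/(kg·m²)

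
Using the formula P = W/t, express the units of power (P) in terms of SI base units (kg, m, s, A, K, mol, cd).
Units of each symbol in P = W/t:
  W (work): kg·m²/s²
  t (time): s  → in the denominator, contributes 1/s

Multiplying the contributions: [kg·m²/s²] · [1/s]
Adding exponents of each base unit: kg: 1, m: 2, s: -3
SI base units of power: kg·m²/s³

Answer: kg·m²/s³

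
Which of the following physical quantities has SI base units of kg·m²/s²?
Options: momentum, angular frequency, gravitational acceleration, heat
Checking the SI base units of each option:
  momentum (p = mv): kg·m/s  ✗
  angular frequency (ω = 2πf): 1/s  ✗
  gravitational acceleration (g = GM/r²): m/s²  ✗
  heat (Q = mcΔT): kg·m²/s²  ✓ matches

Only heat has units kg·m²/s².

Answer: heat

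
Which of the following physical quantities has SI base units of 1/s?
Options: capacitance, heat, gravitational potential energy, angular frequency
Checking the SI base units of each option:
  capacitance (C = Q/V): s⁴·A²/(kg·m²)  ✗
  heat (Q = mcΔT): kg·m²/s²  ✗
  gravitational potential energy (U = -GMm/r): kg·m²/s²  ✗
  angular frequency (ω = 2πf): 1/s  ✓ matches

Only angular frequency has units 1/s.

Answer: angular frequency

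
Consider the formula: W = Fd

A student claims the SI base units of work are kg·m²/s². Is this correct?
Units of each symbol in W = Fd:
  F (force): kg·m/s²
  d (displacement): m

Multiplying the contributions: [kg·m/s²] · [m]
Adding exponents of each base unit: kg: 1, m: 2, s: -2
SI base units of work: kg·m²/s²

The claimed units kg·m²/s² match the derived units, so the claim is correct.

Answer: Yes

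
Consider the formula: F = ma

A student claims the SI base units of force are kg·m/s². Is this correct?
Units of each symbol in F = ma:
  m (mass): kg
  a (acceleration): m/s²

Multiplying the contributions: [kg] · [m/s²]
Adding exponents of each base unit: kg: 1, m: 1, s: -2
SI base units of force: kg·m/s²

The claimed units kg·m/s² match the derived units, so the claim is correct.

Answer: Yes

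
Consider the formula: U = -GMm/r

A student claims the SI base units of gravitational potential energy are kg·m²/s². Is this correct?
Units of each symbol in U = -GMm/r:
  G (gravitational constant): m³/(kg·s²)
  M (mass): kg
  m (mass): kg
  r (distance): m  → in the denominator, contributes 1/m
  The minus sign does not affect the units.

Multiplying the contributions: [m³/(kg·s²)] · [kg] · [kg] · [1/m]
Adding exponents of each base unit: kg: 1, m: 2, s: -2
SI base units of gravitational potential energy: kg·m²/s²

The claimed units kg·m²/s² match the derived units, so the claim is correct.

Answer: Yes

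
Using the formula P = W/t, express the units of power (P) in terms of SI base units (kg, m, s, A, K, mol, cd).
Units of each symbol in P = W/t:
  W (work): kg·m²/s²
  t (time): s  → in the denominator, contributes 1/s

Multiplying the contributions: [kg·m²/s²] · [1/s]
Adding exponents of each base unit: kg: 1, m: 2, s: -3
SI base units of power: kg·m²/s³

Answer: kg·m²/s³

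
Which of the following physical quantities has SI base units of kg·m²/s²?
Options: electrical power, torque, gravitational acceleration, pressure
Checking the SI base units of each option:
  electrical power (P = IV): kg·m²/s³  ✗
  torque (τ = Fr): kg·m²/s²  ✓ matches
  gravitational acceleration (g = GM/r²): m/s²  ✗
  pressure (P = F/A): kg/(m·s²)  ✗

Only torque has units kg·m²/s².

Answer: torque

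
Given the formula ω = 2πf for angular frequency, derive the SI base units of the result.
Units of each symbol in ω = 2πf:
  f (frequency): 1/s
  The factor 2π is dimensionless.

Multiplying the contributions: [1/s]
Adding exponents of each base unit: s: -1
SI base units of angular frequency: 1/s

Answer: 1/s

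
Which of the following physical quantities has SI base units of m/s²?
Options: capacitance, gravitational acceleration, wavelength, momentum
Checking the SI base units of each option:
  capacitance (C = Q/V): s⁴·A²/(kg·m²)  ✗
  gravitational acceleration (g = GM/r²): m/s²  ✓ matches
  wavelength (λ = v/f): m  ✗
  momentum (p = mv): kg·m/s  ✗

Only gravitational acceleration has units m/s².

Answer: gravitational acceleration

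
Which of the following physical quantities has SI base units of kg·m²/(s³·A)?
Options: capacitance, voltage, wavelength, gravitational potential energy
Checking the SI base units of each option:
  capacitance (C = Q/V): s⁴·A²/(kg·m²)  ✗
  voltage (V = IR): kg·m²/(s³·A)  ✓ matches
  wavelength (λ = v/f): m  ✗
  gravitational potential energy (U = -GMm/r): kg·m²/s²  ✗

Only voltage has units kg·m²/(s³·A).

Answer: voltage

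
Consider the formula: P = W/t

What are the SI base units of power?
Units of each symbol in P = W/t:
  W (work): kg·m²/s²
  t (time): s  → in the denominator, contributes 1/s

Multiplying the contributions: [kg·m²/s²] · [1/s]
Adding exponents of each base unit: kg: 1, m: 2, s: -3
SI base units of power: kg·m²/s³

Answer: kg·m²/s³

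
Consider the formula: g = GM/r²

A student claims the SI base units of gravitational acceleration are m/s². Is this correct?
Units of each symbol in g = GM/r²:
  G (gravitational constant): m³/(kg·s²)
  M (mass): kg
  r (distance): m  → to the power 2 in the denominator, contributes 1/m²

Multiplying the contributions: [m³/(kg·s²)] · [kg] · [1/m²]
Adding exponents of each base unit: m: 1, s: -2
SI base units of gravitational acceleration: m/s²

The claimed units m/s² match the derived units, so the claim is correct.

Answer: Yes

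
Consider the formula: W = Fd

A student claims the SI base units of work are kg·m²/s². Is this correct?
Units of each symbol in W = Fd:
  F (force): kg·m/s²
  d (displacement): m

Multiplying the contributions: [kg·m/s²] · [m]
Adding exponents of each base unit: kg: 1, m: 2, s: -2
SI base units of work: kg·m²/s²

The claimed units kg·m²/s² match the derived units, so the claim is correct.

Answer: Yes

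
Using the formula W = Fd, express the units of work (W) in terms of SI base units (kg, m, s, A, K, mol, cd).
Units of each symbol in W = Fd:
  F (force): kg·m/s²
  d (displacement): m

Multiplying the contributions: [kg·m/s²] · [m]
Adding exponents of each base unit: kg: 1, m: 2, s: -2
SI base units of work: kg·m²/s²

Answer: kg·m²/s²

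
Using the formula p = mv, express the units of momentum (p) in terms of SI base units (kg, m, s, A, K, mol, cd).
Units of each symbol in p = mv:
  m (mass): kg
  v (velocity): m/s

Multiplying the contributions: [kg] · [m/s]
Adding exponents of each base unit: kg: 1, m: 1, s: -1
SI base units of momentum: kg·m/s

Answer: kg·m/s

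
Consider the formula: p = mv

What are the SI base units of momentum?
Units of each symbol in p = mv:
  m (mass): kg
  v (velocity): m/s

Multiplying the contributions: [kg] · [m/s]
Adding exponents of each base unit: kg: 1, m: 1, s: -1
SI base units of momentum: kg·m/s

Answer: kg·m/s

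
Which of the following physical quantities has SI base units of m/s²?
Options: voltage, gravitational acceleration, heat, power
Checking the SI base units of each option:
  voltage (V = IR): kg·m²/(s³·A)  ✗
  gravitational acceleration (g = GM/r²): m/s²  ✓ matches
  heat (Q = mcΔT): kg·m²/s²  ✗
  power (P = W/t): kg·m²/s³  ✗

Only gravitational acceleration has units m/s².

Answer: gravitational acceleration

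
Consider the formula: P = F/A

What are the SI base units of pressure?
Units of each symbol in P = F/A:
  F (force): kg·m/s²
  A (area): m²  → in the denominator, contributes 1/m²

Multiplying the contributions: [kg·m/s²] · [1/m²]
Adding exponents of each base unit: kg: 1, m: -1, s: -2
SI base units of pressure: kg/(m·s²)

Answer: kg/(m·s²)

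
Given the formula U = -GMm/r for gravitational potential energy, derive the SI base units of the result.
Units of each symbol in U = -GMm/r:
  G (gravitational constant): m³/(kg·s²)
  M (mass): kg
  m (mass): kg
  r (distance): m  → in the denominator, contributes 1/m
  The minus sign does not affect the units.

Multiplying the contributions: [m³/(kg·s²)] · [kg] · [kg] · [1/m]
Adding exponents of each base unit: kg: 1, m: 2, s: -2
SI base units of gravitational potential energy: kg·m²/s²

Answer: kg·m²/s²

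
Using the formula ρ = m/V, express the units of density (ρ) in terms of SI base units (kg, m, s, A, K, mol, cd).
Units of each symbol in ρ = m/V:
  m (mass): kg
  V (volume): m³  → in the denominator, contributes 1/m³

Multiplying the contributions: [kg] · [1/m³]
Adding exponents of each base unit: kg: 1, m: -3
SI base units of density: kg/m³

Answer: kg/m³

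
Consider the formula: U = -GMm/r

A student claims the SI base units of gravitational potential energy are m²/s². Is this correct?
Units of each symbol in U = -GMm/r:
  G (gravitational constant): m³/(kg·s²)
  M (mass): kg
  m (mass): kg
  r (distance): m  → in the denominator, contributes 1/m
  The minus sign does not affect the units.

Multiplying the contributions: [m³/(kg·s²)] · [kg] · [kg] · [1/m]
Adding exponents of each base unit: kg: 1, m: 2, s: -2
SI base units of gravitational potential energy: kg·m²/s²

The claimed units m²/s² (exponents m: 2, s: -2) do not match the derived units kg·m²/s² (exponents kg: 1, m: 2, s: -2), so the claim is incorrect.

Answer: No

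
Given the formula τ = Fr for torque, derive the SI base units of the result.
Units of each symbol in τ = Fr:
  F (force): kg·m/s²
  r (lever arm): m

Multiplying the contributions: [kg·m/s²] · [m]
Adding exponents of each base unit: kg: 1, m: 2, s: -2
SI base units of torque: kg·m²/s²

Answer: kg·m²/s²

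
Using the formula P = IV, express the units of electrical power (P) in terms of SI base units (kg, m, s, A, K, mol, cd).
Units of each symbol in P = IV:
  I (current): A
  V (voltage, in volts): kg·m²/(s³·A)

Multiplying the contributions: [A] · [kg·m²/(s³·A)]
Adding exponents of each base unit: kg: 1, m: 2, s: -3
SI base units of electrical power: kg·m²/s³

Answer: kg·m²/s³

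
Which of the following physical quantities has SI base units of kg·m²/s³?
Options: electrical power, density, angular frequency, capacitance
Checking the SI base units of each option:
  electrical power (P = IV): kg·m²/s³  ✓ matches
  density (ρ = m/V): kg/m³  ✗
  angular frequency (ω = 2πf): 1/s  ✗
  capacitance (C = Q/V): s⁴·A²/(kg·m²)  ✗

Only electrical power has units kg·m²/s³.

Answer: electrical power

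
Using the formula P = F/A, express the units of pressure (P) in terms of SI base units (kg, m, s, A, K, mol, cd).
Units of each symbol in P = F/A:
  F (force): kg·m/s²
  A (area): m²  → in the denominator, contributes 1/m²

Multiplying the contributions: [kg·m/s²] · [1/m²]
Adding exponents of each base unit: kg: 1, m: -1, s: -2
SI base units of pressure: kg/(m·s²)

Answer: kg/(m·s²)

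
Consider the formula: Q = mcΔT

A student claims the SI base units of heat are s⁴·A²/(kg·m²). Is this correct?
Units of each symbol in Q = mcΔT:
  m (mass): kg
  c (specific heat capacity, in J/(kg·K)): m²/(s²·K)
  ΔT (temperature change): K

Multiplying the contributions: [kg] · [m²/(s²·K)] · [K]
Adding exponents of each base unit: kg: 1, m: 2, s: -2
SI base units of heat: kg·m²/s²

The claimed units s⁴·A²/(kg·m²) (exponents kg: -1, m: -2, s: 4, A: 2) do not match the derived units kg·m²/s² (exponents kg: 1, m: 2, s: -2), so the claim is incorrect.

Answer: No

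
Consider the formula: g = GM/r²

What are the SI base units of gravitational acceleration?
Units of each symbol in g = GM/r²:
  G (gravitational constant): m³/(kg·s²)
  M (mass): kg
  r (distance): m  → to the power 2 in the denominator, contributes 1/m²

Multiplying the contributions: [m³/(kg·s²)] · [kg] · [1/m²]
Adding exponents of each base unit: m: 1, s: -2
SI base units of gravitational acceleration: m/s²

Answer: m/s²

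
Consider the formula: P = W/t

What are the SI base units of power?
Units of each symbol in P = W/t:
  W (work): kg·m²/s²
  t (time): s  → in the denominator, contributes 1/s

Multiplying the contributions: [kg·m²/s²] · [1/s]
Adding exponents of each base unit: kg: 1, m: 2, s: -3
SI base units of power: kg·m²/s³

Answer: kg·m²/s³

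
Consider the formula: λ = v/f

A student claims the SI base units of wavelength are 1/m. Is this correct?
Units of each symbol in λ = v/f:
  v (wave speed): m/s
  f (frequency): 1/s  → in the denominator, contributes s

Multiplying the contributions: [m/s] · [s]
Adding exponents of each base unit: m: 1
SI base units of wavelength: m

The claimed units 1/m (exponents m: -1) do not match the derived units m (exponents m: 1), so the claim is incorrect.

Answer: No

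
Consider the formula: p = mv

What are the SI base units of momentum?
Units of each symbol in p = mv:
  m (mass): kg
  v (velocity): m/s

Multiplying the contributions: [kg] · [m/s]
Adding exponents of each base unit: kg: 1, m: 1, s: -1
SI base units of momentum: kg·m/s

Answer: kg·m/s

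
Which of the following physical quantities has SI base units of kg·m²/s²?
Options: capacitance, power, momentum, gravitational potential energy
Checking the SI base units of each option:
  capacitance (C = Q/V): s⁴·A²/(kg·m²)  ✗
  power (P = W/t): kg·m²/s³  ✗
  momentum (p = mv): kg·m/s  ✗
  gravitational potential energy (U = -GMm/r): kg·m²/s²  ✓ matches

Only gravitational potential energy has units kg·m²/s².

Answer: gravitational potential energy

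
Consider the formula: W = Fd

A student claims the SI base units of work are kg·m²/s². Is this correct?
Units of each symbol in W = Fd:
  F (force): kg·m/s²
  d (displacement): m

Multiplying the contributions: [kg·m/s²] · [m]
Adding exponents of each base unit: kg: 1, m: 2, s: -2
SI base units of work: kg·m²/s²

The claimed units kg·m²/s² match the derived units, so the claim is correct.

Answer: Yes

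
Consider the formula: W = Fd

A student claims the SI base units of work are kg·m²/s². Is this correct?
Units of each symbol in W = Fd:
  F (force): kg·m/s²
  d (displacement): m

Multiplying the contributions: [kg·m/s²] · [m]
Adding exponents of each base unit: kg: 1, m: 2, s: -2
SI base units of work: kg·m²/s²

The claimed units kg·m²/s² match the derived units, so the claim is correct.

Answer: Yes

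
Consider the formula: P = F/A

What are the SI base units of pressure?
Units of each symbol in P = F/A:
  F (force): kg·m/s²
  A (area): m²  → in the denominator, contributes 1/m²

Multiplying the contributions: [kg·m/s²] · [1/m²]
Adding exponents of each base unit: kg: 1, m: -1, s: -2
SI base units of pressure: kg/(m·s²)

Answer: kg/(m·s²)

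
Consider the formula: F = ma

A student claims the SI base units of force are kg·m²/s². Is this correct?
Units of each symbol in F = ma:
  m (mass): kg
  a (acceleration): m/s²

Multiplying the contributions: [kg] · [m/s²]
Adding exponents of each base unit: kg: 1, m: 1, s: -2
SI base units of force: kg·m/s²

The claimed units kg·m²/s² (exponents kg: 1, m: 2, s: -2) do not match the derived units kg·m/s² (exponents kg: 1, m: 1, s: -2), so the claim is incorrect.

Answer: No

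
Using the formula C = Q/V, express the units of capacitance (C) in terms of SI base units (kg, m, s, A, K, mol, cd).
Units of each symbol in C = Q/V:
  Q (charge, in coulombs): s·A
  V (voltage, in volts): kg·m²/(s³·A)  → in the denominator, contributes s³·A/(kg·m²)

Multiplying the contributions: [s·A] · [s³·A/(kg·m²)]
Adding exponents of each base unit: kg: -1, m: -2, s: 4, A: 2
SI base units of capacitance: s⁴·A²/(kg·m²)

Answer: s⁴·A²/(kg·m²)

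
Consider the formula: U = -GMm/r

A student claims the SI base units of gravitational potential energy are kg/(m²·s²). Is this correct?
Units of each symbol in U = -GMm/r:
  G (gravitational constant): m³/(kg·s²)
  M (mass): kg
  m (mass): kg
  r (distance): m  → in the denominator, contributes 1/m
  The minus sign does not affect the units.

Multiplying the contributions: [m³/(kg·s²)] · [kg] · [kg] · [1/m]
Adding exponents of each base unit: kg: 1, m: 2, s: -2
SI base units of gravitational potential energy: kg·m²/s²

The claimed units kg/(m²·s²) (exponents kg: 1, m: -2, s: -2) do not match the derived units kg·m²/s² (exponents kg: 1, m: 2, s: -2), so the claim is incorrect.

Answer: No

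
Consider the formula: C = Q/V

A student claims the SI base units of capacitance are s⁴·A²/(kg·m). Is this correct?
Units of each symbol in C = Q/V:
  Q (charge, in coulombs): s·A
  V (voltage, in volts): kg·m²/(s³·A)  → in the denominator, contributes s³·A/(kg·m²)

Multiplying the contributions: [s·A] · [s³·A/(kg·m²)]
Adding exponents of each base unit: kg: -1, m: -2, s: 4, A: 2
SI base units of capacitance: s⁴·A²/(kg·m²)

The claimed units s⁴·A²/(kg·m) (exponents kg: -1, m: -1, s: 4, A: 2) do not match the derived units s⁴·A²/(kg·m²) (exponents kg: -1, m: -2, s: 4, A: 2), so the claim is incorrect.

Answer: No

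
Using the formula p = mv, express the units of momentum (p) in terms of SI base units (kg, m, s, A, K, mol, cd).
Units of each symbol in p = mv:
  m (mass): kg
  v (velocity): m/s

Multiplying the contributions: [kg] · [m/s]
Adding exponents of each base unit: kg: 1, m: 1, s: -1
SI base units of momentum: kg·m/s

Answer: kg·m/s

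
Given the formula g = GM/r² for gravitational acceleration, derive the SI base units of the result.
Units of each symbol in g = GM/r²:
  G (gravitational constant): m³/(kg·s²)
  M (mass): kg
  r (distance): m  → to the power 2 in the denominator, contributes 1/m²

Multiplying the contributions: [m³/(kg·s²)] · [kg] · [1/m²]
Adding exponents of each base unit: m: 1, s: -2
SI base units of gravitational acceleration: m/s²

Answer: m/s²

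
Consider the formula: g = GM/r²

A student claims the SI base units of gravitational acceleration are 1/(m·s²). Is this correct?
Units of each symbol in g = GM/r²:
  G (gravitational constant): m³/(kg·s²)
  M (mass): kg
  r (distance): m  → to the power 2 in the denominator, contributes 1/m²

Multiplying the contributions: [m³/(kg·s²)] · [kg] · [1/m²]
Adding exponents of each base unit: m: 1, s: -2
SI base units of gravitational acceleration: m/s²

The claimed units 1/(m·s²) (exponents m: -1, s: -2) do not match the derived units m/s² (exponents m: 1, s: -2), so the claim is incorrect.

Answer: No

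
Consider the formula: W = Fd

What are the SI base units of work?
Units of each symbol in W = Fd:
  F (force): kg·m/s²
  d (displacement): m

Multiplying the contributions: [kg·m/s²] · [m]
Adding exponents of each base unit: kg: 1, m: 2, s: -2
SI base units of work: kg·m²/s²

Answer: kg·m²/s²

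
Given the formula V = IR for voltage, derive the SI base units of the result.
Units of each symbol in V = IR:
  I (current): A
  R (resistance, in ohms): kg·m²/(s³·A²)

Multiplying the contributions: [A] · [kg·m²/(s³·A²)]
Adding exponents of each base unit: kg: 1, m: 2, s: -3, A: -1
SI base units of voltage: kg·m²/(s³·A)

Answer: kg·m²/(s³·A)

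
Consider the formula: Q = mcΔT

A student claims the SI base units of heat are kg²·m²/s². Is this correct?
Units of each symbol in Q = mcΔT:
  m (mass): kg
  c (specific heat capacity, in J/(kg·K)): m²/(s²·K)
  ΔT (temperature change): K

Multiplying the contributions: [kg] · [m²/(s²·K)] · [K]
Adding exponents of each base unit: kg: 1, m: 2, s: -2
SI base units of heat: kg·m²/s²

The claimed units kg²·m²/s² (exponents kg: 2, m: 2, s: -2) do not match the derived units kg·m²/s² (exponents kg: 1, m: 2, s: -2), so the claim is incorrect.

Answer: No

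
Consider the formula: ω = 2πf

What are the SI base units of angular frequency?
Units of each symbol in ω = 2πf:
  f (frequency): 1/s
  The factor 2π is dimensionless.

Multiplying the contributions: [1/s]
Adding exponents of each base unit: s: -1
SI base units of angular frequency: 1/s

Answer: 1/s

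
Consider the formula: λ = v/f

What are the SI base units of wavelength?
Units of each symbol in λ = v/f:
  v (wave speed): m/s
  f (frequency): 1/s  → in the denominator, contributes s

Multiplying the contributions: [m/s] · [s]
Adding exponents of each base unit: m: 1
SI base units of wavelength: m

Answer: m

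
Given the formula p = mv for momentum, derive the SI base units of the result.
Units of each symbol in p = mv:
  m (mass): kg
  v (velocity): m/s

Multiplying the contributions: [kg] · [m/s]
Adding exponents of each base unit: kg: 1, m: 1, s: -1
SI base units of momentum: kg·m/s

Answer: kg·m/s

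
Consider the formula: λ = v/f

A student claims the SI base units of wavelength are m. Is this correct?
Units of each symbol in λ = v/f:
  v (wave speed): m/s
  f (frequency): 1/s  → in the denominator, contributes s

Multiplying the contributions: [m/s] · [s]
Adding exponents of each base unit: m: 1
SI base units of wavelength: m

The claimed units m match the derived units, so the claim is correct.

Answer: Yes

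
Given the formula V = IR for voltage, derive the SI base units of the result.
Units of each symbol in V = IR:
  I (current): A
  R (resistance, in ohms): kg·m²/(s³·A²)

Multiplying the contributions: [A] · [kg·m²/(s³·A²)]
Adding exponents of each base unit: kg: 1, m: 2, s: -3, A: -1
SI base units of voltage: kg·m²/(s³·A)

Answer: kg·m²/(s³·A)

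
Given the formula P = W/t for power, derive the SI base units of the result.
Units of each symbol in P = W/t:
  W (work): kg·m²/s²
  t (time): s  → in the denominator, contributes 1/s

Multiplying the contributions: [kg·m²/s²] · [1/s]
Adding exponents of each base unit: kg: 1, m: 2, s: -3
SI base units of power: kg·m²/s³

Answer: kg·m²/s³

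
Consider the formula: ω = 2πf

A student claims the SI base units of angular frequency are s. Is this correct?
Units of each symbol in ω = 2πf:
  f (frequency): 1/s
  The factor 2π is dimensionless.

Multiplying the contributions: [1/s]
Adding exponents of each base unit: s: -1
SI base units of angular frequency: 1/s

The claimed units s (exponents s: 1) do not match the derived units 1/s (exponents s: -1), so the claim is incorrect.

Answer: No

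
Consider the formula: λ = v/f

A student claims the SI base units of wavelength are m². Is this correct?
Units of each symbol in λ = v/f:
  v (wave speed): m/s
  f (frequency): 1/s  → in the denominator, contributes s

Multiplying the contributions: [m/s] · [s]
Adding exponents of each base unit: m: 1
SI base units of wavelength: m

The claimed units m² (exponents m: 2) do not match the derived units m (exponents m: 1), so the claim is incorrect.

Answer: No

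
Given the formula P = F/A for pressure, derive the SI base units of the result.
Units of each symbol in P = F/A:
  F (force): kg·m/s²
  A (area): m²  → in the denominator, contributes 1/m²

Multiplying the contributions: [kg·m/s²] · [1/m²]
Adding exponents of each base unit: kg: 1, m: -1, s: -2
SI base units of pressure: kg/(m·s²)

Answer: kg/(m·s²)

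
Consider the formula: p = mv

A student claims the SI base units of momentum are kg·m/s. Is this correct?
Units of each symbol in p = mv:
  m (mass): kg
  v (velocity): m/s

Multiplying the contributions: [kg] · [m/s]
Adding exponents of each base unit: kg: 1, m: 1, s: -1
SI base units of momentum: kg·m/s

The claimed units kg·m/s match the derived units, so the claim is correct.

Answer: Yes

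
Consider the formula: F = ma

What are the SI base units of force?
Units of each symbol in F = ma:
  m (mass): kg
  a (acceleration): m/s²

Multiplying the contributions: [kg] · [m/s²]
Adding exponents of each base unit: kg: 1, m: 1, s: -2
SI base units of force: kg·m/s²

Answer: kg·m/s²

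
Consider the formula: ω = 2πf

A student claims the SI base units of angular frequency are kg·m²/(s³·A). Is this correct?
Units of each symbol in ω = 2πf:
  f (frequency): 1/s
  The factor 2π is dimensionless.

Multiplying the contributions: [1/s]
Adding exponents of each base unit: s: -1
SI base units of angular frequency: 1/s

The claimed units kg·m²/(s³·A) (exponents kg: 1, m: 2, s: -3, A: -1) do not match the derived units 1/s (exponents s: -1), so the claim is incorrect.

Answer: No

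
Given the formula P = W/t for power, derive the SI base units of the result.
Units of each symbol in P = W/t:
  W (work): kg·m²/s²
  t (time): s  → in the denominator, contributes 1/s

Multiplying the contributions: [kg·m²/s²] · [1/s]
Adding exponents of each base unit: kg: 1, m: 2, s: -3
SI base units of power: kg·m²/s³

Answer: kg·m²/s³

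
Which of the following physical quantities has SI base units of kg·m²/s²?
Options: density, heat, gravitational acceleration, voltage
Checking the SI base units of each option:
  density (ρ = m/V): kg/m³  ✗
  heat (Q = mcΔT): kg·m²/s²  ✓ matches
  gravitational acceleration (g = GM/r²): m/s²  ✗
  voltage (V = IR): kg·m²/(s³·A)  ✗

Only heat has units kg·m²/s².

Answer: heat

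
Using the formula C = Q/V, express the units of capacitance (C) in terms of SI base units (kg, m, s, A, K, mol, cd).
Units of each symbol in C = Q/V:
  Q (charge, in coulombs): s·A
  V (voltage, in volts): kg·m²/(s³·A)  → in the denominator, contributes s³·A/(kg·m²)

Multiplying the contributions: [s·A] · [s³·A/(kg·m²)]
Adding exponents of each base unit: kg: -1, m: -2, s: 4, A: 2
SI base units of capacitance: s⁴·A²/(kg·m²)

Answer: s⁴·A²/(kg·m²)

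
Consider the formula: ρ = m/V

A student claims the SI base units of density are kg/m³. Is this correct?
Units of each symbol in ρ = m/V:
  m (mass): kg
  V (volume): m³  → in the denominator, contributes 1/m³

Multiplying the contributions: [kg] · [1/m³]
Adding exponents of each base unit: kg: 1, m: -3
SI base units of density: kg/m³

The claimed units kg/m³ match the derived units, so the claim is correct.

Answer: Yes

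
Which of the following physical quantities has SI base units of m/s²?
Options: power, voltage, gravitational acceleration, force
Checking the SI base units of each option:
  power (P = W/t): kg·m²/s³  ✗
  voltage (V = IR): kg·m²/(s³·A)  ✗
  gravitational acceleration (g = GM/r²): m/s²  ✓ matches
  force (F = ma): kg·m/s²  ✗

Only gravitational acceleration has units m/s².

Answer: gravitational acceleration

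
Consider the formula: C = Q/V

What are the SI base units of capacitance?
Units of each symbol in C = Q/V:
  Q (charge, in coulombs): s·A
  V (voltage, in volts): kg·m²/(s³·A)  → in the denominator, contributes s³·A/(kg·m²)

Multiplying the contributions: [s·A] · [s³·A/(kg·m²)]
Adding exponents of each base unit: kg: -1, m: -2, s: 4, A: 2
SI base units of capacitance: s⁴·A²/(kg·m²)

Answer: s⁴·A²/(kg·m²)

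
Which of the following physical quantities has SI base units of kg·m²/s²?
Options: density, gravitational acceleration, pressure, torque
Checking the SI base units of each option:
  density (ρ = m/V): kg/m³  ✗
  gravitational acceleration (g = GM/r²): m/s²  ✗
  pressure (P = F/A): kg/(m·s²)  ✗
  torque (τ = Fr): kg·m²/s²  ✓ matches

Only torque has units kg·m²/s².

Answer: torque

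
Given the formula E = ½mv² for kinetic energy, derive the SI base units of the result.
Units of each symbol in E = ½mv²:
  m (mass): kg
  v (speed): m/s  → to the power 2, contributes m²/s²
  The factor ½ is dimensionless.

Multiplying the contributions: [kg] · [m²/s²]
Adding exponents of each base unit: kg: 1, m: 2, s: -2
SI base units of kinetic energy: kg·m²/s²

Answer: kg·m²/s²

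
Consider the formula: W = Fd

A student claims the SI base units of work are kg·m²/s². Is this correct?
Units of each symbol in W = Fd:
  F (force): kg·m/s²
  d (displacement): m

Multiplying the contributions: [kg·m/s²] · [m]
Adding exponents of each base unit: kg: 1, m: 2, s: -2
SI base units of work: kg·m²/s²

The claimed units kg·m²/s² match the derived units, so the claim is correct.

Answer: Yes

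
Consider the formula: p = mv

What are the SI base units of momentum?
Units of each symbol in p = mv:
  m (mass): kg
  v (velocity): m/s

Multiplying the contributions: [kg] · [m/s]
Adding exponents of each base unit: kg: 1, m: 1, s: -1
SI base units of momentum: kg·m/s

Answer: kg·m/s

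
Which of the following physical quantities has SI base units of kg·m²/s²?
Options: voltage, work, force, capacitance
Checking the SI base units of each option:
  voltage (V = IR): kg·m²/(s³·A)  ✗
  work (W = Fd): kg·m²/s²  ✓ matches
  force (F = ma): kg·m/s²  ✗
  capacitance (C = Q/V): s⁴·A²/(kg·m²)  ✗

Only work has units kg·m²/s².

Answer: work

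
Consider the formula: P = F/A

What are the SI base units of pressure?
Units of each symbol in P = F/A:
  F (force): kg·m/s²
  A (area): m²  → in the denominator, contributes 1/m²

Multiplying the contributions: [kg·m/s²] · [1/m²]
Adding exponents of each base unit: kg: 1, m: -1, s: -2
SI base units of pressure: kg/(m·s²)

Answer: kg/(m·s²)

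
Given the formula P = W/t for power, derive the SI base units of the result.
Units of each symbol in P = W/t:
  W (work): kg·m²/s²
  t (time): s  → in the denominator, contributes 1/s

Multiplying the contributions: [kg·m²/s²] · [1/s]
Adding exponents of each base unit: kg: 1, m: 2, s: -3
SI base units of power: kg·m²/s³

Answer: kg·m²/s³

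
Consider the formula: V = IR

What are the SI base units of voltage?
Units of each symbol in V = IR:
  I (current): A
  R (resistance, in ohms): kg·m²/(s³·A²)

Multiplying the contributions: [A] · [kg·m²/(s³·A²)]
Adding exponents of each base unit: kg: 1, m: 2, s: -3, A: -1
SI base units of voltage: kg·m²/(s³·A)

Answer: kg·m²/(s³·A)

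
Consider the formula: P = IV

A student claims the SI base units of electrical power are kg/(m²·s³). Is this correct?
Units of each symbol in P = IV:
  I (current): A
  V (voltage, in volts): kg·m²/(s³·A)

Multiplying the contributions: [A] · [kg·m²/(s³·A)]
Adding exponents of each base unit: kg: 1, m: 2, s: -3
SI base units of electrical power: kg·m²/s³

The claimed units kg/(m²·s³) (exponents kg: 1, m: -2, s: -3) do not match the derived units kg·m²/s³ (exponents kg: 1, m: 2, s: -3), so the claim is incorrect.

Answer: No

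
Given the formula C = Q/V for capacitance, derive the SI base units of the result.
Units of each symbol in C = Q/V:
  Q (charge, in coulombs): s·A
  V (voltage, in volts): kg·m²/(s³·A)  → in the denominator, contributes s³·A/(kg·m²)

Multiplying the contributions: [s·A] · [s³·A/(kg·m²)]
Adding exponents of each base unit: kg: -1, m: -2, s: 4, A: 2
SI base units of capacitance: s⁴·A²/(kg·m²)

Answer: s⁴·A²/(kg·m²)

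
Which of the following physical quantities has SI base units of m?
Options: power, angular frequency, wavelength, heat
Checking the SI base units of each option:
  power (P = W/t): kg·m²/s³  ✗
  angular frequency (ω = 2πf): 1/s  ✗
  wavelength (λ = v/f): m  ✓ matches
  heat (Q = mcΔT): kg·m²/s²  ✗

Only wavelength has units m.

Answer: wavelength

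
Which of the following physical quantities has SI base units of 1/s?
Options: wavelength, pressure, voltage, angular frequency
Checking the SI base units of each option:
  wavelength (λ = v/f): m  ✗
  pressure (P = F/A): kg/(m·s²)  ✗
  voltage (V = IR): kg·m²/(s³·A)  ✗
  angular frequency (ω = 2πf): 1/s  ✓ matches

Only angular frequency has units 1/s.

Answer: angular frequency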